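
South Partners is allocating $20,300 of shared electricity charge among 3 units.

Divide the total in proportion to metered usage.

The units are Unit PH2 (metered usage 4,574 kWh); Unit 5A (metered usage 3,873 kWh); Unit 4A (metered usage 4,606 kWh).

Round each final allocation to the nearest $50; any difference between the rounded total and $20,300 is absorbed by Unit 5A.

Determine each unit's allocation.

Sum of metered usage: 13,053.
Proportional shares: Unit PH2 4,574/13,053 × $20,300 = 7,113.48; Unit 5A 3,873/13,053 × $20,300 = 6,023.28; Unit 4A 4,606/13,053 × $20,300 = 7,163.24.
Rounded to nearest $50: Unit PH2 $7,100; Unit 5A $6,000; Unit 4A $7,150. Sum = $20,250.
Difference $20,300 − $20,250 = +$50 applied to Unit 5A: Unit 5A becomes $6,050.

Unit PH2: $7,100; Unit 5A: $6,050; Unit 4A: $7,150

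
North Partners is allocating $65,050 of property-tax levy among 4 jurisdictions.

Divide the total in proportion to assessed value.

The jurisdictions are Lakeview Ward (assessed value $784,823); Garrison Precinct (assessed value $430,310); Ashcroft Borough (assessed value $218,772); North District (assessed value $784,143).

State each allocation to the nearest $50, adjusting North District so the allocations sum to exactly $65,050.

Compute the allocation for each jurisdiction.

Assessed value total: 2,218,048.
Unrounded shares: Lakeview Ward 784,823/2,218,048 × $65,050 = 23,016.97; Garrison Precinct 430,310/2,218,048 × $65,050 = 12,619.95; Ashcroft Borough 218,772/2,218,048 × $65,050 = 6,416.06; North District 784,143/2,218,048 × $65,050 = 22,997.02.
After rounding ($50): Lakeview Ward $23,000; Garrison Precinct $12,600; Ashcroft Borough $6,400; North District $23,000. Sum = $65,000.
Difference $65,050 − $65,000 = +$50 applied to North District: North District becomes $23,050.

Lakeview Ward: $23,000 · Garrison Precinct: $12,600 · Ashcroft Borough: $6,400 · North District: $23,050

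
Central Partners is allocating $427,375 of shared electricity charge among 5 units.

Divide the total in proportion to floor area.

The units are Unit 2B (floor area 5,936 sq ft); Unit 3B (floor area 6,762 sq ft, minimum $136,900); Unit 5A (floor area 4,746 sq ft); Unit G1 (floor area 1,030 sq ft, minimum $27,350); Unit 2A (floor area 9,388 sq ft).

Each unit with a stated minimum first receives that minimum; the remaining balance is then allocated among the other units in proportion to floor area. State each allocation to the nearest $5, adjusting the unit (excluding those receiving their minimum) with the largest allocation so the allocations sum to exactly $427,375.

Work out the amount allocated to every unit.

Unit 2B: $77,825 | Unit 3B: $136,900 | Unit 5A: $62,220 | Unit G1: $27,350 | Unit 2A: $123,080

Guaranteed amounts: Unit 3B $136,900; Unit G1 $27,350. Balance $263,125.
Balance split over remaining floor area 20,070: Unit 2B 77,823.12 → $77,825; Unit 5A 62,221.79 → $62,220; Unit 2A 123,080.09 → $123,080.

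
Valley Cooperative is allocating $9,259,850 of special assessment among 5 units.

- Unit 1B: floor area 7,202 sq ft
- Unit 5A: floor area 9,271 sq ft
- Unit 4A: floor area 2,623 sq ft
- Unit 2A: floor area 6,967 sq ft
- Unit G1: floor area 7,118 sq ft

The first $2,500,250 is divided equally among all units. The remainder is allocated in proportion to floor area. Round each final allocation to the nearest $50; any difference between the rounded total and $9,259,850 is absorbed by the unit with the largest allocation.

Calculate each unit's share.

Equal tier: $2,500,250 ÷ 5 = $500,050 apiece.
Remainder $6,759,600 by floor area (total 33,181): Unit 1B 1,467,184.21 → $1,467,200; Unit 5A 1,888,678.81 → $1,888,700; Unit 4A 534,354.93 → $534,350; Unit 2A 1,419,310.24 → $1,419,300; Unit G1 1,450,071.81 → $1,450,050.
Totals: Unit 1B $500,050 + $1,467,200 = $1,967,250; Unit 5A $500,050 + $1,888,700 = $2,388,750; Unit 4A $500,050 + $534,350 = $1,034,400; Unit 2A $500,050 + $1,419,300 = $1,919,350; Unit G1 $500,050 + $1,450,050 = $1,950,100.

Unit 1B: $1,967,250 | Unit 5A: $2,388,750 | Unit 4A: $1,034,400 | Unit 2A: $1,919,350 | Unit G1: $1,950,100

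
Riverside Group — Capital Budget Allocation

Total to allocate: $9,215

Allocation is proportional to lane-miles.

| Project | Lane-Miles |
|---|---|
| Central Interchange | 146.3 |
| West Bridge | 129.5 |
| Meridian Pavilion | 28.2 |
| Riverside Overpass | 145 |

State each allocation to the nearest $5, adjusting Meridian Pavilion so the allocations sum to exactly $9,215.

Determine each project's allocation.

Central Interchange: $3,005; West Bridge: $2,660; Meridian Pavilion: $575; Riverside Overpass: $2,975

Total lane-miles = 449.
Raw shares: Central Interchange 146.3/449 × $9,215 = 3,002.57; West Bridge 129.5/449 × $9,215 = 2,657.78; Meridian Pavilion 28.2/449 × $9,215 = 578.76; Riverside Overpass 145/449 × $9,215 = 2,975.89.
At nearest $5: Central Interchange $3,005; West Bridge $2,660; Meridian Pavilion $580; Riverside Overpass $2,975. Sum = $9,220.
Difference $9,215 − $9,220 = −$5 applied to Meridian Pavilion: Meridian Pavilion becomes $575.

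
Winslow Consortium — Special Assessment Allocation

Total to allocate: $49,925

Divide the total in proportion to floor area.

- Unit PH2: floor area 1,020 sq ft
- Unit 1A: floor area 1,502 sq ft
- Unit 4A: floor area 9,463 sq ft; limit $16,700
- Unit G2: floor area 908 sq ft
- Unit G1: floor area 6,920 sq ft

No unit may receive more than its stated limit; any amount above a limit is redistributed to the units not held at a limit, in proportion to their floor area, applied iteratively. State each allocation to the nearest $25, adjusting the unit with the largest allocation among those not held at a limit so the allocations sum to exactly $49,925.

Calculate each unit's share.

Floor area total: 19,813.
Unconstrained shares: Unit PH2 2,570.21; Unit 1A 3,784.75; Unit 4A 23,844.96; Unit G2 2,287.99; Unit G1 17,437.09.
Cap binds for Unit 4A ($16,700); remaining pool $33,225 reallocated over remaining floor area 10,350.
Redistributed shares: Unit PH2 3,274.35 → $3,275; Unit 1A 4,821.64 → $4,825; Unit G2 2,914.81 → $2,925; Unit G1 22,214.20 → $22,225.
Rounding difference −$25 applied to Unit G1 → $22,200.

Unit PH2: $3,275; Unit 1A: $4,825; Unit 4A: $16,700; Unit G2: $2,925; Unit G1: $22,200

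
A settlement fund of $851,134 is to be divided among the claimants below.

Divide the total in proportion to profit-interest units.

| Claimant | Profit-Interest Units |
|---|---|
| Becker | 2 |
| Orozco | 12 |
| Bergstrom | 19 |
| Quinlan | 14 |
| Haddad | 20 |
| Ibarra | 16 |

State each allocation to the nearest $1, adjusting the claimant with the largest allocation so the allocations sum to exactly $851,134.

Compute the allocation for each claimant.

Becker: $20,509 · Orozco: $123,056 · Bergstrom: $194,838 · Quinlan: $143,565 · Haddad: $205,092 · Ibarra: $164,074

Sum of profit-interest units: 83.
Proportional shares: Becker 2/83 × $851,134 = 20,509.25; Orozco 12/83 × $851,134 = 123,055.52; Bergstrom 19/83 × $851,134 = 194,837.90; Quinlan 14/83 × $851,134 = 143,564.77; Haddad 20/83 × $851,134 = 205,092.53; Ibarra 16/83 × $851,134 = 164,074.02.
Rounded to nearest $1: Becker $20,509; Orozco $123,056; Bergstrom $194,838; Quinlan $143,565; Haddad $205,093; Ibarra $164,074. Sum = $851,135.
Difference $851,134 − $851,135 = −$1 applied to largest allocation (Haddad): Haddad becomes $205,092.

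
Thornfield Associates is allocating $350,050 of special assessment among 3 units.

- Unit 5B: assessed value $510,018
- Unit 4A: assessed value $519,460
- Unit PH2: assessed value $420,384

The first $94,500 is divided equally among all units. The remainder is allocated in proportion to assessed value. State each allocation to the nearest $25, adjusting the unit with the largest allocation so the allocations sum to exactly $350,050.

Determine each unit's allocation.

Unit 5B: $121,400 | Unit 4A: $123,050 | Unit PH2: $105,600

$94,500 shared equally gives $31,500 per unit.
Remainder $255,550 by assessed value (total 1,449,862): Unit 5B 89,894.83 → $89,900; Unit 4A 91,559.06 → $91,550; Unit PH2 74,096.11 → $74,100.
Totals: Unit 5B $31,500 + $89,900 = $121,400; Unit 4A $31,500 + $91,550 = $123,050; Unit PH2 $31,500 + $74,100 = $105,600.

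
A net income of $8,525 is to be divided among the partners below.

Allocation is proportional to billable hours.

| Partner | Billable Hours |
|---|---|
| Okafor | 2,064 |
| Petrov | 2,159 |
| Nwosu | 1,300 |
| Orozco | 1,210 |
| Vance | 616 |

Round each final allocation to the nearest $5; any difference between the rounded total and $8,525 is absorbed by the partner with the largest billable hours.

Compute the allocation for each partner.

Okafor: $2,395; Petrov: $2,500; Nwosu: $1,510; Orozco: $1,405; Vance: $715

Sum of billable hours: 7,349.
Pro-rata amounts: Okafor 2,064/7,349 × $8,525 = 2,394.28; Petrov 2,159/7,349 × $8,525 = 2,504.49; Nwosu 1,300/7,349 × $8,525 = 1,508.03; Orozco 1,210/7,349 × $8,525 = 1,403.63; Vance 616/7,349 × $8,525 = 714.57.
At nearest $5: Okafor $2,395; Petrov $2,505; Nwosu $1,510; Orozco $1,405; Vance $715. Sum = $8,530.
Difference $8,525 − $8,530 = −$5 applied to largest billable hours (Petrov): Petrov becomes $2,500.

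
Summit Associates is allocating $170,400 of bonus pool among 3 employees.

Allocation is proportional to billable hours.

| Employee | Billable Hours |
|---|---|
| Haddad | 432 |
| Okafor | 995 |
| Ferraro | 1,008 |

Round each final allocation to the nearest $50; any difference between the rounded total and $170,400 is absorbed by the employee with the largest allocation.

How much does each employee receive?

Haddad: $30,250 | Okafor: $69,650 | Ferraro: $70,500

Sum of billable hours: 2,435.
Raw shares: Haddad 432/2,435 × $170,400 = 30,231.13; Okafor 995/2,435 × $170,400 = 69,629.57; Ferraro 1,008/2,435 × $170,400 = 70,539.30.
After rounding ($50): Haddad $30,250; Okafor $69,650; Ferraro $70,550. Sum = $170,450.
Difference $170,400 − $170,450 = −$50 applied to largest allocation (Ferraro): Ferraro becomes $70,500.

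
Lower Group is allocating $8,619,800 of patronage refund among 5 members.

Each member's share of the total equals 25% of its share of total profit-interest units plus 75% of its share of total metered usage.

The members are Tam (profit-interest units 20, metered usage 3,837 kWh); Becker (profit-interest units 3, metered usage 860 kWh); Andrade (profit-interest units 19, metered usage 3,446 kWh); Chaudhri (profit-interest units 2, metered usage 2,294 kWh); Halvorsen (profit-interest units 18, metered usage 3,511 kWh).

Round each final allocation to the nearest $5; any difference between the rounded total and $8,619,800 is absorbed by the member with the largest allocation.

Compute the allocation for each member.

Tam: $2,473,585; Becker: $502,880; Andrade: $2,257,595; Chaudhri: $1,132,775; Halvorsen: $2,252,965

Profit-interest units total 62; metered usage total 13,948.
Blended shares (25% profit-interest units + 75% metered usage): Tam 0.2870; Becker 0.0583; Andrade 0.2619; Chaudhri 0.1314; Halvorsen 0.2614.
Raw shares: Tam 2,473,581.46; Becker 502,878.81; Andrade 2,257,597.04; Chaudhri 1,132,775.62; Halvorsen 2,252,967.06.
After rounding ($5): Tam $2,473,580; Becker $502,880; Andrade $2,257,595; Chaudhri $1,132,775; Halvorsen $2,252,965. Sum = $8,619,795.
Difference $8,619,800 − $8,619,795 = +$5 applied to largest allocation (Tam): Tam becomes $2,473,585.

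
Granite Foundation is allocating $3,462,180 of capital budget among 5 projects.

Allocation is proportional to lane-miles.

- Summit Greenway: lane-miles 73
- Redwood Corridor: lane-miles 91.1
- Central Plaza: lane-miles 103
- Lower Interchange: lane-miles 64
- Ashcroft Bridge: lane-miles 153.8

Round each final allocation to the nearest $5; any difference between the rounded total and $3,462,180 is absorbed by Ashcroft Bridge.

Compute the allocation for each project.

Lane-miles total: 484.9.
Pro-rata amounts: Summit Greenway 73/484.9 × $3,462,180 = 521,219.10; Redwood Corridor 91.1/484.9 × $3,462,180 = 650,452.87; Central Plaza 103/484.9 × $3,462,180 = 735,418.73; Lower Interchange 64/484.9 × $3,462,180 = 456,959.21; Ashcroft Bridge 153.8/484.9 × $3,462,180 = 1,098,130.10.
At nearest $5: Summit Greenway $521,220; Redwood Corridor $650,455; Central Plaza $735,420; Lower Interchange $456,960; Ashcroft Bridge $1,098,130. Sum = $3,462,185.
Difference $3,462,180 − $3,462,185 = −$5 applied to Ashcroft Bridge: Ashcroft Bridge becomes $1,098,125.

Summit Greenway: $521,220; Redwood Corridor: $650,455; Central Plaza: $735,420; Lower Interchange: $456,960; Ashcroft Bridge: $1,098,125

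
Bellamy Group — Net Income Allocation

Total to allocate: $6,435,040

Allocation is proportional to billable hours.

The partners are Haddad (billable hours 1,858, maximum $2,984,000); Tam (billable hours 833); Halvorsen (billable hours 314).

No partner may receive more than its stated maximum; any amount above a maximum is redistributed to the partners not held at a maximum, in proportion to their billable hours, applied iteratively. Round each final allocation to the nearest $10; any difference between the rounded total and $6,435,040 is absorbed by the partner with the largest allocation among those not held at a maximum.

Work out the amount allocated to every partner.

Billable hours total: 3,005.
Unconstrained shares: Haddad 3,978,803.43; Tam 1,783,823.07; Halvorsen 672,413.50.
Cap binds for Haddad ($2,984,000); balance $3,451,040 reallocated over remaining billable hours 1,147.
Remaining shares: Tam 2,506,291.47 → $2,506,290; Halvorsen 944,748.53 → $944,750.

Haddad: $2,984,000 · Tam: $2,506,290 · Halvorsen: $944,750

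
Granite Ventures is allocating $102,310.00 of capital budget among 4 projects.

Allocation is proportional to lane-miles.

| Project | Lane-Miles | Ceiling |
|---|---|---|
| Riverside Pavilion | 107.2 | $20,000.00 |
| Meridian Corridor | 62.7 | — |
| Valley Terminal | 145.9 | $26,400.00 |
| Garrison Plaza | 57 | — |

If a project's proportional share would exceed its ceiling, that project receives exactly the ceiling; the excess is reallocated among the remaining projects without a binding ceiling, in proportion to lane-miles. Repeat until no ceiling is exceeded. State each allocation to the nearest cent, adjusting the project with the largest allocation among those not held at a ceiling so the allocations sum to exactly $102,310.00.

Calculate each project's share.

Total lane-miles = 372.8.
Proportional shares (ignoring caps): Riverside Pavilion 29,419.6137; Meridian Corridor 17,207.1808; Valley Terminal 40,040.3138; Garrison Plaza 15,642.8916.
Cap binds for Riverside Pavilion ($20,000.00), Valley Terminal ($26,400.00); residual $55,910.00 reallocated over remaining lane-miles 119.7.
Shares after redistribution: Meridian Corridor 29,286.1905 → $29,286.19; Garrison Plaza 26,623.8095 → $26,623.81.

Riverside Pavilion: $20,000.00 | Meridian Corridor: $29,286.19 | Valley Terminal: $26,400.00 | Garrison Plaza: $26,623.81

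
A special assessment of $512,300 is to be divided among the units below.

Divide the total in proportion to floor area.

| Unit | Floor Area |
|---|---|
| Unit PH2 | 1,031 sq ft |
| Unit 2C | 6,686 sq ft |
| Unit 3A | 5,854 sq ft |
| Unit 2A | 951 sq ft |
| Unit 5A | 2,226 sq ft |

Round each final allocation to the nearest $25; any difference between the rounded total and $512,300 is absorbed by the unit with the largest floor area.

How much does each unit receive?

Unit PH2: $31,525 | Unit 2C: $204,500 | Unit 3A: $179,075 | Unit 2A: $29,100 | Unit 5A: $68,100

Sum of floor area: 16,748.
Unrounded shares: Unit PH2 1,031/16,748 × $512,300 = 31,536.98; Unit 2C 6,686/16,748 × $512,300 = 204,516.23; Unit 3A 5,854/16,748 × $512,300 = 179,066.41; Unit 2A 951/16,748 × $512,300 = 29,089.88; Unit 5A 2,226/16,748 × $512,300 = 68,090.51.
After rounding ($25): Unit PH2 $31,525; Unit 2C $204,525; Unit 3A $179,075; Unit 2A $29,100; Unit 5A $68,100. Sum = $512,325.
Difference $512,300 − $512,325 = −$25 applied to largest floor area (Unit 2C): Unit 2C becomes $204,500.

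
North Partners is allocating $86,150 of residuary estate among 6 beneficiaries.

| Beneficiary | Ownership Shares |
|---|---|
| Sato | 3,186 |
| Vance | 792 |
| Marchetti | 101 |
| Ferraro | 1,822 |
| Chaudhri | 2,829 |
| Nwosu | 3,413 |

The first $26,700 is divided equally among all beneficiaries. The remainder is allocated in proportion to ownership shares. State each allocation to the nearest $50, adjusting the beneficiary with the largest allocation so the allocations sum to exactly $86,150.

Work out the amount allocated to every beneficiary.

$26,700 shared equally gives $4,450 per beneficiary.
Remainder $59,450 by ownership shares (total 12,143): Sato 15,598.10 → $15,600; Vance 3,877.49 → $3,900; Marchetti 494.48 → $500; Ferraro 8,920.19 → $8,900; Chaudhri 13,850.29 → $13,850; Nwosu 16,709.45 → $16,700.
Totals: Sato $4,450 + $15,600 = $20,050; Vance $4,450 + $3,900 = $8,350; Marchetti $4,450 + $500 = $4,950; Ferraro $4,450 + $8,900 = $13,350; Chaudhri $4,450 + $13,850 = $18,300; Nwosu $4,450 + $16,700 = $21,150.

Sato: $20,050; Vance: $8,350; Marchetti: $4,950; Ferraro: $13,350; Chaudhri: $18,300; Nwosu: $21,150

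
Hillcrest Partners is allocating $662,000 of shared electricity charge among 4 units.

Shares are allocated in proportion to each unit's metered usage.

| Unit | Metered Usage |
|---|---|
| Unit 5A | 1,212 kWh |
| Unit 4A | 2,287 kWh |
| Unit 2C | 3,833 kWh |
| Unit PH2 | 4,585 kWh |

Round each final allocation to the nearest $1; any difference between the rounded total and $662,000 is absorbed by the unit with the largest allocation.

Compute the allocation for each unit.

Sum of metered usage: 11,917.
Proportional shares: Unit 5A 1,212/11,917 × $662,000 = 67,327.68; Unit 4A 2,287/11,917 × $662,000 = 127,044.89; Unit 2C 3,833/11,917 × $662,000 = 212,926.58; Unit PH2 4,585/11,917 × $662,000 = 254,700.85.
After rounding ($1): Unit 5A $67,328; Unit 4A $127,045; Unit 2C $212,927; Unit PH2 $254,701. Sum = $662,001.
Difference $662,000 − $662,001 = −$1 applied to largest allocation (Unit PH2): Unit PH2 becomes $254,700.

Unit 5A: $67,328 | Unit 4A: $127,045 | Unit 2C: $212,927 | Unit PH2: $254,700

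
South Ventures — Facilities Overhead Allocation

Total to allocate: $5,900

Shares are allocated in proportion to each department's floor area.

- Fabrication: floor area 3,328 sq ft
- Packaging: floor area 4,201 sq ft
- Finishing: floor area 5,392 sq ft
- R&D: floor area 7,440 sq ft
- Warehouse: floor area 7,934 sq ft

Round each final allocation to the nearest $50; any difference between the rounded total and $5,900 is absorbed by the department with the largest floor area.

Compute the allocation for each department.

Fabrication: $700; Packaging: $900; Finishing: $1,100; R&D: $1,550; Warehouse: $1,650

Floor area total: 3,328 + 4,201 + 5,392 + 7,440 + 7,934 = 28,295.
Unrounded shares: Fabrication 693.95; Packaging 875.98; Finishing 1,124.33; R&D 1,551.37; Warehouse 1,654.38.
Rounded to nearest $50: Fabrication $700; Packaging $900; Finishing $1,100; R&D $1,550; Warehouse $1,650. Sum = $5,900.
Rounded total matches; no reconciliation needed.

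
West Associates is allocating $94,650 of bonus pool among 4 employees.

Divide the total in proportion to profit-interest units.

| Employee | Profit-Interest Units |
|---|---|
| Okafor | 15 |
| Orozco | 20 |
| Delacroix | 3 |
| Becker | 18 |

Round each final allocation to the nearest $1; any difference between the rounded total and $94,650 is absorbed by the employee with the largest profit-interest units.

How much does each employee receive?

Profit-interest units total: 56.
Proportional shares: Okafor 15/56 × $94,650 = 25,352.68; Orozco 20/56 × $94,650 = 33,803.57; Delacroix 3/56 × $94,650 = 5,070.54; Becker 18/56 × $94,650 = 30,423.21.
After rounding ($1): Okafor $25,353; Orozco $33,804; Delacroix $5,071; Becker $30,423. Sum = $94,651.
Difference $94,650 − $94,651 = −$1 applied to largest profit-interest units (Orozco): Orozco becomes $33,803.

Okafor: $25,353; Orozco: $33,803; Delacroix: $5,071; Becker: $30,423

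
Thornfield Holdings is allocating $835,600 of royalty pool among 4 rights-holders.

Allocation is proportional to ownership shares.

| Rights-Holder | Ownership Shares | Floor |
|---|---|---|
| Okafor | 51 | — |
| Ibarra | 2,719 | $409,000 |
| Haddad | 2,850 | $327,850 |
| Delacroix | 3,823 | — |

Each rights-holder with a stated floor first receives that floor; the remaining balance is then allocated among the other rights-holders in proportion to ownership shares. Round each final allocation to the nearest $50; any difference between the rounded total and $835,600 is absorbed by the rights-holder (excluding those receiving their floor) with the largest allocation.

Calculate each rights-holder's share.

Okafor: $1,300; Ibarra: $409,000; Haddad: $327,850; Delacroix: $97,450

Minimums first: Ibarra $409,000; Haddad $327,850. Residual $98,750.
Residual split over remaining ownership shares 3,874: Okafor 1,300.01 → $1,300; Delacroix 97,449.99 → $97,450.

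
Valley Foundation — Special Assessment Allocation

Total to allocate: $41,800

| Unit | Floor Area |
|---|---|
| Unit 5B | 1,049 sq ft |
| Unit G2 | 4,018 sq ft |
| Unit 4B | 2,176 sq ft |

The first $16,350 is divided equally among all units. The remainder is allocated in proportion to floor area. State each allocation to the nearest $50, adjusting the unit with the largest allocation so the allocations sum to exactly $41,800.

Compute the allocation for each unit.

Unit 5B: $9,150 · Unit G2: $19,550 · Unit 4B: $13,100

$16,350 shared equally gives $5,450 per unit.
Remainder $25,450 by floor area (total 7,243): Unit 5B 3,685.91 → $3,700; Unit G2 14,118.20 → $14,100; Unit 4B 7,645.89 → $7,650.
Totals: Unit 5B $5,450 + $3,700 = $9,150; Unit G2 $5,450 + $14,100 = $19,550; Unit 4B $5,450 + $7,650 = $13,100.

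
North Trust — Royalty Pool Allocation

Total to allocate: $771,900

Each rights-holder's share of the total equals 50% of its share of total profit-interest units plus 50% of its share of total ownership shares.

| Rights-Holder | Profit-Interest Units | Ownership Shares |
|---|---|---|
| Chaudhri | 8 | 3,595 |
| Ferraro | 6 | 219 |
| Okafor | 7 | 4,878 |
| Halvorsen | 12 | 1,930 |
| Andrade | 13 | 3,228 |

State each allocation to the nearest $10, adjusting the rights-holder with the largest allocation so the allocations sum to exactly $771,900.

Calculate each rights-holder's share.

Totals — profit-interest units 46, ownership shares 13,850.
Combined weights (50% profit-interest units + 50% ownership shares): Chaudhri 0.2167; Ferraro 0.0731; Okafor 0.2522; Halvorsen 0.2001; Andrade 0.2578.
Raw shares: Chaudhri 167,301.54; Ferraro 56,444.05; Okafor 194,663.95; Halvorsen 154,464.81; Andrade 199,025.65.
Rounded to nearest $10: Chaudhri $167,300; Ferraro $56,440; Okafor $194,660; Halvorsen $154,460; Andrade $199,030. Sum = $771,890.
Difference $771,900 − $771,890 = +$10 applied to largest allocation (Andrade): Andrade becomes $199,040.

Chaudhri: $167,300 · Ferraro: $56,440 · Okafor: $194,660 · Halvorsen: $154,460 · Andrade: $199,040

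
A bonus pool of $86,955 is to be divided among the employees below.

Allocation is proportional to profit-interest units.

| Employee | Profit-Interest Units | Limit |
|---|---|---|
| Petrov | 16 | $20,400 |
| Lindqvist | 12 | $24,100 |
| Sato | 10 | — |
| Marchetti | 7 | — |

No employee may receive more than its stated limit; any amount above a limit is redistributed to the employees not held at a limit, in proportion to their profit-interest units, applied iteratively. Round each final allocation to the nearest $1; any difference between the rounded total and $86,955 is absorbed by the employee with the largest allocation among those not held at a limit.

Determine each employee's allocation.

Petrov: $20,400; Lindqvist: $24,100; Sato: $24,974; Marchetti: $17,481

Profit-interest units total: 45.
Proportional shares (ignoring caps): Petrov 30,917.33; Lindqvist 23,188.00; Sato 19,323.33; Marchetti 13,526.33.
Held at cap: Petrov ($20,400); residual $66,555 reallocated over remaining profit-interest units 29.
Held at cap: Lindqvist ($24,100); residual $42,455 reallocated over remaining profit-interest units 17.
Redistributed shares: Sato 24,973.53 → $24,974; Marchetti 17,481.47 → $17,481.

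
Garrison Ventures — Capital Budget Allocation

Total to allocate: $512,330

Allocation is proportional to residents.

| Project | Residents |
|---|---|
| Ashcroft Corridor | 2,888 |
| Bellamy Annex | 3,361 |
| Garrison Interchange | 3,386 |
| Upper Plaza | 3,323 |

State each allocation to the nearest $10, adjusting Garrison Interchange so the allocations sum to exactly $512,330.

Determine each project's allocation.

Residents total: 12,958.
Pro-rata amounts: Ashcroft Corridor 2,888/12,958 × $512,330 = 114,184.99; Bellamy Annex 3,361/12,958 × $512,330 = 132,886.34; Garrison Interchange 3,386/12,958 × $512,330 = 133,874.78; Upper Plaza 3,323/12,958 × $512,330 = 131,383.90.
After rounding ($10): Ashcroft Corridor $114,180; Bellamy Annex $132,890; Garrison Interchange $133,870; Upper Plaza $131,380. Sum = $512,320.
Difference $512,330 − $512,320 = +$10 applied to Garrison Interchange: Garrison Interchange becomes $133,880.

Ashcroft Corridor: $114,180 | Bellamy Annex: $132,890 | Garrison Interchange: $133,880 | Upper Plaza: $131,380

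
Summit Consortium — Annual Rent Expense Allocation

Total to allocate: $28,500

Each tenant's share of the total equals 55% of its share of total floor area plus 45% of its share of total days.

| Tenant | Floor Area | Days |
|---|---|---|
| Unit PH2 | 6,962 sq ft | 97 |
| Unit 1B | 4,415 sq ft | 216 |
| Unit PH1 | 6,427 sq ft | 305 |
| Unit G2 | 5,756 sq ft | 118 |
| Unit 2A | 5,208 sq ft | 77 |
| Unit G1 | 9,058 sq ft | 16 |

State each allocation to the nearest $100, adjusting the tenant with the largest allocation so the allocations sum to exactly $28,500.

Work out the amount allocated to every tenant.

Unit PH2: $4,400 · Unit 1B: $5,200 · Unit PH1: $7,400 · Unit G2: $4,200 · Unit 2A: $3,300 · Unit G1: $4,000

Floor area total 37,826; days total 829.
Blended shares (55% floor area + 45% days): Unit PH2 0.1539; Unit 1B 0.1814; Unit PH1 0.2590; Unit G2 0.1477; Unit 2A 0.1175; Unit G1 0.1404.
Raw shares: Unit PH2 4,385.67; Unit 1B 5,171.18; Unit PH1 7,381.82; Unit G2 4,210.78; Unit 2A 3,349.41; Unit G1 4,001.14.
After rounding ($100): Unit PH2 $4,400; Unit 1B $5,200; Unit PH1 $7,400; Unit G2 $4,200; Unit 2A $3,300; Unit G1 $4,000. Sum = $28,500.
No rounding difference to absorb.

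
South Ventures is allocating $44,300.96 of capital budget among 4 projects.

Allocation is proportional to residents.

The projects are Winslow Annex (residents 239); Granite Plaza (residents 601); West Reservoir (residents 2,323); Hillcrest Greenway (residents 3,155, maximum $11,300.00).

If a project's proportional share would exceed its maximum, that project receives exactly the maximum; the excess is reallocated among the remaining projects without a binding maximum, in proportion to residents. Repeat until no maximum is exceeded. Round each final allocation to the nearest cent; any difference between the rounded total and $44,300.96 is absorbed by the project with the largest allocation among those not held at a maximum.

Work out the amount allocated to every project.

Winslow Annex: $2,493.59; Granite Plaza: $6,270.50; West Reservoir: $24,236.87; Hillcrest Greenway: $11,300.00

Total residents = 6,318.
Unconstrained shares: Winslow Annex 1,675.8356; Granite Plaza 4,214.1306; West Reservoir 16,288.5613; Hillcrest Greenway 22,122.4325.
Held at cap: Hillcrest Greenway ($11,300.00); residual $33,000.96 reallocated over remaining residents 3,163.
Shares after redistribution: Winslow Annex 2,493.5913 → $2,493.59; Granite Plaza 6,270.4954 → $6,270.50; West Reservoir 24,236.8732 → $24,236.87.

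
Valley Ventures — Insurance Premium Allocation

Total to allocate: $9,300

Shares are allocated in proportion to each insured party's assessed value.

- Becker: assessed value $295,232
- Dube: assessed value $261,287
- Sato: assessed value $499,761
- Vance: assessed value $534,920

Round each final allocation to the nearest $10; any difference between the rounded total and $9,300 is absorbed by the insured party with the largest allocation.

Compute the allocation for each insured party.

Combined assessed value = 1,591,200.
Unrounded shares: Becker 295,232/1,591,200 × $9,300 = 1,725.53; Dube 261,287/1,591,200 × $9,300 = 1,527.13; Sato 499,761/1,591,200 × $9,300 = 2,920.93; Vance 534,920/1,591,200 × $9,300 = 3,126.42.
Rounded to nearest $10: Becker $1,730; Dube $1,530; Sato $2,920; Vance $3,130. Sum = $9,310.
Difference $9,300 − $9,310 = −$10 applied to largest allocation (Vance): Vance becomes $3,120.

Becker: $1,730 · Dube: $1,530 · Sato: $2,920 · Vance: $3,120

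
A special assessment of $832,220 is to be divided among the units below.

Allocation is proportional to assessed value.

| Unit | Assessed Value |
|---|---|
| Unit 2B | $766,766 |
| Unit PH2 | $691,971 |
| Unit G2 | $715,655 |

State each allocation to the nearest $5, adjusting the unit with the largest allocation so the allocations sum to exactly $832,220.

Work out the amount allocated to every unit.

Unit 2B: $293,465; Unit PH2: $264,845; Unit G2: $273,910

Sum of assessed value: 2,174,392.
Proportional shares: Unit 2B 766,766/2,174,392 × $832,220 = 293,469.62; Unit PH2 691,971/2,174,392 × $832,220 = 264,842.82; Unit G2 715,655/2,174,392 × $832,220 = 273,907.56.
At nearest $5: Unit 2B $293,470; Unit PH2 $264,845; Unit G2 $273,910. Sum = $832,225.
Difference $832,220 − $832,225 = −$5 applied to largest allocation (Unit 2B): Unit 2B becomes $293,465.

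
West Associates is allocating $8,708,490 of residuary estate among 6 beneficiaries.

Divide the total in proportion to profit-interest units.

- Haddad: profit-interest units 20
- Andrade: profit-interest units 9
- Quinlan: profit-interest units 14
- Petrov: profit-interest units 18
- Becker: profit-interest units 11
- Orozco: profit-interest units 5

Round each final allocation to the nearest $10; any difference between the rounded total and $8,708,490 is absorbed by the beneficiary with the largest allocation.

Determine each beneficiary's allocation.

Profit-interest units total: 77.
Proportional shares: Haddad 20/77 × $8,708,490 = 2,261,945.45; Andrade 9/77 × $8,708,490 = 1,017,875.45; Quinlan 14/77 × $8,708,490 = 1,583,361.82; Petrov 18/77 × $8,708,490 = 2,035,750.91; Becker 11/77 × $8,708,490 = 1,244,070.00; Orozco 5/77 × $8,708,490 = 565,486.36.
Rounded to nearest $10: Haddad $2,261,950; Andrade $1,017,880; Quinlan $1,583,360; Petrov $2,035,750; Becker $1,244,070; Orozco $565,490. Sum = $8,708,500.
Difference $8,708,490 − $8,708,500 = −$10 applied to largest allocation (Haddad): Haddad becomes $2,261,940.

Haddad: $2,261,940 · Andrade: $1,017,880 · Quinlan: $1,583,360 · Petrov: $2,035,750 · Becker: $1,244,070 · Orozco: $565,490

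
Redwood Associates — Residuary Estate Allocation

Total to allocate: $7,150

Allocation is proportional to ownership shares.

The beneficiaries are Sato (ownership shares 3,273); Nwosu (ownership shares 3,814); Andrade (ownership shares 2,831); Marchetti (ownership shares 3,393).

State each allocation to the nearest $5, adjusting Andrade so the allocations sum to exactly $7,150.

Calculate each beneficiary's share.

Sum of ownership shares: 13,311.
Unrounded shares: Sato 3,273/13,311 × $7,150 = 1,758.09; Nwosu 3,814/13,311 × $7,150 = 2,048.69; Andrade 2,831/13,311 × $7,150 = 1,520.67; Marchetti 3,393/13,311 × $7,150 = 1,822.55.
After rounding ($5): Sato $1,760; Nwosu $2,050; Andrade $1,520; Marchetti $1,825. Sum = $7,155.
Difference $7,150 − $7,155 = −$5 applied to Andrade: Andrade becomes $1,515.

Sato: $1,760 · Nwosu: $2,050 · Andrade: $1,515 · Marchetti: $1,825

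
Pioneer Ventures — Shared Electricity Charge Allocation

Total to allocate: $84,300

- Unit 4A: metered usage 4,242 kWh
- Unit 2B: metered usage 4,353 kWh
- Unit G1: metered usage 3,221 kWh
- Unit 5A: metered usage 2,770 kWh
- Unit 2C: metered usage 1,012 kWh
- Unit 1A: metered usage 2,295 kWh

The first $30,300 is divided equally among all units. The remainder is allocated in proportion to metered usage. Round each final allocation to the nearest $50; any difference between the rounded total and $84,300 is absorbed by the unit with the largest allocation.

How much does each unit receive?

$30,300 shared equally gives $5,050 per unit.
Remainder $54,000 by metered usage (total 17,893): Unit 4A 12,802.10 → $12,800; Unit 2B 13,137.09 → $13,150; Unit G1 9,720.78 → $9,700; Unit 5A 8,359.69 → $8,350; Unit 2C 3,054.16 → $3,050; Unit 1A 6,926.17 → $6,950.
Totals: Unit 4A $5,050 + $12,800 = $17,850; Unit 2B $5,050 + $13,150 = $18,200; Unit G1 $5,050 + $9,700 = $14,750; Unit 5A $5,050 + $8,350 = $13,400; Unit 2C $5,050 + $3,050 = $8,100; Unit 1A $5,050 + $6,950 = $12,000.

Unit 4A: $17,850 · Unit 2B: $18,200 · Unit G1: $14,750 · Unit 5A: $13,400 · Unit 2C: $8,100 · Unit 1A: $12,000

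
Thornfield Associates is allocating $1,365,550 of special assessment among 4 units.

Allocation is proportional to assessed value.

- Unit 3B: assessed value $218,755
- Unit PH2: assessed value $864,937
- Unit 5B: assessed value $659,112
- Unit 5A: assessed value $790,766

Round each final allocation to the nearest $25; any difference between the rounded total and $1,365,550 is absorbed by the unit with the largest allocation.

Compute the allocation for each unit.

Sum of assessed value: 2,533,570.
Raw shares: Unit 3B 218,755/2,533,570 × $1,365,550 = 117,905.13; Unit PH2 864,937/2,533,570 × $1,365,550 = 466,185.94; Unit 5B 659,112/2,533,570 × $1,365,550 = 355,249.86; Unit 5A 790,766/2,533,570 × $1,365,550 = 426,209.07.
After rounding ($25): Unit 3B $117,900; Unit PH2 $466,175; Unit 5B $355,250; Unit 5A $426,200. Sum = $1,365,525.
Difference $1,365,550 − $1,365,525 = +$25 applied to largest allocation (Unit PH2): Unit PH2 becomes $466,200.

Unit 3B: $117,900 · Unit PH2: $466,200 · Unit 5B: $355,250 · Unit 5A: $426,200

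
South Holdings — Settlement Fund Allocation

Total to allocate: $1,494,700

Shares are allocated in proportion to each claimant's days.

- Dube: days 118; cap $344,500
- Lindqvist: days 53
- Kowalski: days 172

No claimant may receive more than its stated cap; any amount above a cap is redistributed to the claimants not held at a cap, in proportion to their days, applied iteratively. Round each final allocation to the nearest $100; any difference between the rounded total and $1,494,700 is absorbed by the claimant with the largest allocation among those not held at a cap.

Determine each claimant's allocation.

Dube: $344,500; Lindqvist: $270,900; Kowalski: $879,300

Total days = 343.
Unconstrained shares: Dube 514,211.66; Lindqvist 230,959.48; Kowalski 749,528.86.
Capped: Dube ($344,500); remaining pool $1,150,200 reallocated over remaining days 225.
Redistributed shares: Lindqvist 270,936.00 → $270,900; Kowalski 879,264.00 → $879,300.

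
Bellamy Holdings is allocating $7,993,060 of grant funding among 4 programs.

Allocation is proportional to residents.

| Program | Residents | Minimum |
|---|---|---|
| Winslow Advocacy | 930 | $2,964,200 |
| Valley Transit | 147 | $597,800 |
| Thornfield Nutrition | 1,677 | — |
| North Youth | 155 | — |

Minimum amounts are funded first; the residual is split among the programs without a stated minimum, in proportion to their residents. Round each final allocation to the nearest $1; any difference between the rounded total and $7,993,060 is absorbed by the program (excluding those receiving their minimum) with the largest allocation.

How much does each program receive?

Minimums first: Winslow Advocacy $2,964,200; Valley Transit $597,800. Residual $4,431,060.
Residual split over remaining residents 1,832: Thornfield Nutrition 4,056,161.36 → $4,056,161; North Youth 374,898.64 → $374,899.

Winslow Advocacy: $2,964,200 · Valley Transit: $597,800 · Thornfield Nutrition: $4,056,161 · North Youth: $374,899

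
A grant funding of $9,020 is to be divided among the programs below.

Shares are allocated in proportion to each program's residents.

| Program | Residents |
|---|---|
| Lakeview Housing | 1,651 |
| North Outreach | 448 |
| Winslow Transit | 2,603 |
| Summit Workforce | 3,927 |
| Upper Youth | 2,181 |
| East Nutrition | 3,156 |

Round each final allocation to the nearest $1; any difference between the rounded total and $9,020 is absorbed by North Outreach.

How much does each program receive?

Lakeview Housing: $1,066 | North Outreach: $290 | Winslow Transit: $1,681 | Summit Workforce: $2,536 | Upper Youth: $1,409 | East Nutrition: $2,038

Total residents = 13,966.
Proportional shares: Lakeview Housing 1,651/13,966 × $9,020 = 1,066.31; North Outreach 448/13,966 × $9,020 = 289.34; Winslow Transit 2,603/13,966 × $9,020 = 1,681.16; Summit Workforce 3,927/13,966 × $9,020 = 2,536.27; Upper Youth 2,181/13,966 × $9,020 = 1,408.61; East Nutrition 3,156/13,966 × $9,020 = 2,038.32.
Rounded to nearest $1: Lakeview Housing $1,066; North Outreach $289; Winslow Transit $1,681; Summit Workforce $2,536; Upper Youth $1,409; East Nutrition $2,038. Sum = $9,019.
Difference $9,020 − $9,019 = +$1 applied to North Outreach: North Outreach becomes $290.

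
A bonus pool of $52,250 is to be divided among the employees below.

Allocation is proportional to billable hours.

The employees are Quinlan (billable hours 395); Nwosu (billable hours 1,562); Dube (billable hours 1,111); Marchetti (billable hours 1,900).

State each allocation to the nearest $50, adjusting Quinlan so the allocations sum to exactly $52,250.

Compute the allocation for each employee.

Quinlan: $4,100; Nwosu: $16,450; Dube: $11,700; Marchetti: $20,000

Combined billable hours = 4,968.
Proportional shares: Quinlan 395/4,968 × $52,250 = 4,154.34; Nwosu 1,562/4,968 × $52,250 = 16,428.04; Dube 1,111/4,968 × $52,250 = 11,684.73; Marchetti 1,900/4,968 × $52,250 = 19,982.89.
At nearest $50: Quinlan $4,150; Nwosu $16,450; Dube $11,700; Marchetti $20,000. Sum = $52,300.
Difference $52,250 − $52,300 = −$50 applied to Quinlan: Quinlan becomes $4,100.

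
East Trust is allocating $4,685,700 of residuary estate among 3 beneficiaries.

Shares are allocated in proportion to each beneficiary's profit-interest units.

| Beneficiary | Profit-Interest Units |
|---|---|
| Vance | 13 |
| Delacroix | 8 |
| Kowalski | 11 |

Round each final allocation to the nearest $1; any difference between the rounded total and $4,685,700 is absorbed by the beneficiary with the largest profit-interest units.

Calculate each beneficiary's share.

Vance: $1,903,566 · Delacroix: $1,171,425 · Kowalski: $1,610,709

Sum of profit-interest units: 13 + 8 + 11 = 32.
Proportional shares: Vance 1,903,565.62; Delacroix 1,171,425.00; Kowalski 1,610,709.38.
At nearest $1: Vance $1,903,566; Delacroix $1,171,425; Kowalski $1,610,709. Sum = $4,685,700.
Sum already equals the total — no adjustment.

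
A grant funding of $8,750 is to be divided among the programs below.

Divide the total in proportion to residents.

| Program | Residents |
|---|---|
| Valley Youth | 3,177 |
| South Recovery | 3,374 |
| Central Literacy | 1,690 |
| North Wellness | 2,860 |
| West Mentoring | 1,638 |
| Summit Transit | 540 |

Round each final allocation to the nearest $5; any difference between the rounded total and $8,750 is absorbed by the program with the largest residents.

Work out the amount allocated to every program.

Valley Youth: $2,095; South Recovery: $2,220; Central Literacy: $1,115; North Wellness: $1,885; West Mentoring: $1,080; Summit Transit: $355

Sum of residents: 13,279.
Proportional shares: Valley Youth 3,177/13,279 × $8,750 = 2,093.44; South Recovery 3,374/13,279 × $8,750 = 2,223.25; Central Literacy 1,690/13,279 × $8,750 = 1,113.60; North Wellness 2,860/13,279 × $8,750 = 1,884.55; West Mentoring 1,638/13,279 × $8,750 = 1,079.34; Summit Transit 540/13,279 × $8,750 = 355.82.
At nearest $5: Valley Youth $2,095; South Recovery $2,225; Central Literacy $1,115; North Wellness $1,885; West Mentoring $1,080; Summit Transit $355. Sum = $8,755.
Difference $8,750 − $8,755 = −$5 applied to largest residents (South Recovery): South Recovery becomes $2,220.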